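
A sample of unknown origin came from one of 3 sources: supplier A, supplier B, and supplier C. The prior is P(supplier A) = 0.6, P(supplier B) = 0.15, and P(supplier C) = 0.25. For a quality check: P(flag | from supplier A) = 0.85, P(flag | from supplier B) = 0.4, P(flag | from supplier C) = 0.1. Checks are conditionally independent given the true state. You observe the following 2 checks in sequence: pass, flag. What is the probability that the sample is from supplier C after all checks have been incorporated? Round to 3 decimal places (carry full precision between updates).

Apply Bayes' rule sequentially, carrying P(supplier C) forward.
After 'pass': normaliser = 0.15·0.6000 + 0.6·0.1500 + 0.9·0.2500; P(supplier A) ≈ 0.2222, P(supplier B) ≈ 0.2222, P(supplier C) ≈ 0.5556
After 'flag': normaliser = 0.85·0.2222 + 0.4·0.2222 + 0.1·0.5556; P(supplier A) ≈ 0.5667, P(supplier B) ≈ 0.2667, P(supplier C) ≈ 0.1667

0.167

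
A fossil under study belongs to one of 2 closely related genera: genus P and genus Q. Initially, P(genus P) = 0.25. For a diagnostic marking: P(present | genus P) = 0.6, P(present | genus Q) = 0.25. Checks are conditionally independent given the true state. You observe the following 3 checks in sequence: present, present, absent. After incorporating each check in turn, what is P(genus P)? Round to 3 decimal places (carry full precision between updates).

After 'present': P(genus P) = 0.6·0.2500 / (0.6·0.2500 + 0.25·0.7500) ≈ 0.4444
After 'present': P(genus P) = 0.6·0.4444 / (0.6·0.4444 + 0.25·0.5556) ≈ 0.6575
After 'absent': P(genus P) = 0.4·0.6575 / (0.4·0.6575 + 0.75·0.3425) ≈ 0.5059

0.506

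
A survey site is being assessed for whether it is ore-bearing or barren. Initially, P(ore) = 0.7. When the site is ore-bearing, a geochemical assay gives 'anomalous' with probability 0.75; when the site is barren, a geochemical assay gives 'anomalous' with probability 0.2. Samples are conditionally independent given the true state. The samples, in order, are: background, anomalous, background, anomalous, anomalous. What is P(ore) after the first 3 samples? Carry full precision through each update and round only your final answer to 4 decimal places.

After 'background': P(ore) = 0.25·0.7000 / (0.25·0.7000 + 0.8·0.3000) ≈ 0.4217
After 'anomalous': P(ore) = 0.75·0.4217 / (0.75·0.4217 + 0.2·0.5783) ≈ 0.7322
After 'background': P(ore) = 0.25·0.7322 / (0.25·0.7322 + 0.8·0.2678) ≈ 0.4608

0.4608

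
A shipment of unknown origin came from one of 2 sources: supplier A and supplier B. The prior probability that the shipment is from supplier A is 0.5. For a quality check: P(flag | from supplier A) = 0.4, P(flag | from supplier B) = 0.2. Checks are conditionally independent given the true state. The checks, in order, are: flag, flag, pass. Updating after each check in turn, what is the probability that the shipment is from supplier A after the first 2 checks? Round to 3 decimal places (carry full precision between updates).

0.800

After 'flag': P(supplier A) = 0.4·0.5000 / (0.4·0.5000 + 0.2·0.5000) ≈ 0.6667
After 'flag': P(supplier A) = 0.4·0.6667 / (0.4·0.6667 + 0.2·0.3333) ≈ 0.8000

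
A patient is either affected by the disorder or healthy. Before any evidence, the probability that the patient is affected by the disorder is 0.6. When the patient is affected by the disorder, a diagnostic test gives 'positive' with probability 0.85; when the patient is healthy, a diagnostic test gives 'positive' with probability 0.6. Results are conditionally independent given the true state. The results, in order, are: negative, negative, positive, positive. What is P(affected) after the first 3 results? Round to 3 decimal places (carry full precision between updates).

After 'negative': P(affected) = 0.15·0.6000 / (0.15·0.6000 + 0.4·0.4000) ≈ 0.3600
After 'negative': P(affected) = 0.15·0.3600 / (0.15·0.3600 + 0.4·0.6400) ≈ 0.1742
After 'positive': P(affected) = 0.85·0.1742 / (0.85·0.1742 + 0.6·0.8258) ≈ 0.2301

0.230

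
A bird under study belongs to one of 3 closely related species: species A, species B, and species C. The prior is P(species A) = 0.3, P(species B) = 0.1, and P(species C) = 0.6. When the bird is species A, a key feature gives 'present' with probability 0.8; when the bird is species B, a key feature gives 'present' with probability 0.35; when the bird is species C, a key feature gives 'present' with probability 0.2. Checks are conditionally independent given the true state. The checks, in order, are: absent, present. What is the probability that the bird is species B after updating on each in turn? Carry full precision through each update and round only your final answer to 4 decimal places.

0.1364

After 'absent': normaliser = 0.2·0.3000 + 0.65·0.1000 + 0.8·0.6000; P(species A) ≈ 0.0992, P(species B) ≈ 0.1074, P(species C) ≈ 0.7934
After 'present': normaliser = 0.8·0.0992 + 0.35·0.1074 + 0.2·0.7934; P(species A) ≈ 0.2879, P(species B) ≈ 0.1364, P(species C) ≈ 0.5757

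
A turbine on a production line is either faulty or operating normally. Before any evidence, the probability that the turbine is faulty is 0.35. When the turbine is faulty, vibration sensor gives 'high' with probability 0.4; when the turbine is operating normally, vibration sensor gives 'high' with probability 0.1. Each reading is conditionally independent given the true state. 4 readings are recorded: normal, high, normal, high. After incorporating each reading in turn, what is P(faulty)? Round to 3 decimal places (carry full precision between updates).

0.793

After 'normal': P(faulty) = 0.6·0.3500 / (0.6·0.3500 + 0.9·0.6500) ≈ 0.2642
After 'high': P(faulty) = 0.4·0.2642 / (0.4·0.2642 + 0.1·0.7358) ≈ 0.5895
After 'normal': P(faulty) = 0.6·0.5895 / (0.6·0.5895 + 0.9·0.4105) ≈ 0.4891
After 'high': P(faulty) = 0.4·0.4891 / (0.4·0.4891 + 0.1·0.5109) ≈ 0.7929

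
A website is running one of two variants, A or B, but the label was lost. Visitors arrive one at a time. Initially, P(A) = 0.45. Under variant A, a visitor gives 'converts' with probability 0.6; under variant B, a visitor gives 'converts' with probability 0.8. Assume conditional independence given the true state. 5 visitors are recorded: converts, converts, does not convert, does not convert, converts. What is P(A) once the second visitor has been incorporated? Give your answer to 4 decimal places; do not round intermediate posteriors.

Apply Bayes' rule sequentially, carrying P(A) forward.
After 'converts': P(A) = 0.6·0.4500 / (0.6·0.4500 + 0.8·0.5500) ≈ 0.3803
After 'converts': P(A) = 0.6·0.3803 / (0.6·0.3803 + 0.8·0.6197) ≈ 0.3152

0.3152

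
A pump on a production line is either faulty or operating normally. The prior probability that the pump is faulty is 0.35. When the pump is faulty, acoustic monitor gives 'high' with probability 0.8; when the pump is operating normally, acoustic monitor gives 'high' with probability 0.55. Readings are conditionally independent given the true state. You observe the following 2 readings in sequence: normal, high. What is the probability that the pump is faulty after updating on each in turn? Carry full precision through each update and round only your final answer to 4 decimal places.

After 'normal': P(faulty) = 0.2·0.3500 / (0.2·0.3500 + 0.45·0.6500) ≈ 0.1931
After 'high': P(faulty) = 0.8·0.1931 / (0.8·0.1931 + 0.55·0.8069) ≈ 0.2582

0.2582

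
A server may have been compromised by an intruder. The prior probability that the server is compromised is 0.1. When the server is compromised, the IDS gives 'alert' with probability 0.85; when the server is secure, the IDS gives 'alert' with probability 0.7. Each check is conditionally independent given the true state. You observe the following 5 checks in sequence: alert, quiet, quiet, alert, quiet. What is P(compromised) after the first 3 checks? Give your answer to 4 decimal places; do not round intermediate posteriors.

0.0326

After 'alert': P(compromised) = 0.85·0.1000 / (0.85·0.1000 + 0.7·0.9000) ≈ 0.1189
After 'quiet': P(compromised) = 0.15·0.1189 / (0.15·0.1189 + 0.3·0.8811) ≈ 0.0632
After 'quiet': P(compromised) = 0.15·0.0632 / (0.15·0.0632 + 0.3·0.9368) ≈ 0.0326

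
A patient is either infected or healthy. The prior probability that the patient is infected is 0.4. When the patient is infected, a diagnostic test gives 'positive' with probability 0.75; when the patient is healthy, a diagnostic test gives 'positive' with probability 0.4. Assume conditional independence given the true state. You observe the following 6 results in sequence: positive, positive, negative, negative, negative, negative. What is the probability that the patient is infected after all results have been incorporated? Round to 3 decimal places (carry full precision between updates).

0.066

After 'positive': P(infected) = 0.75·0.4000 / (0.75·0.4000 + 0.4·0.6000) ≈ 0.5556
After 'positive': P(infected) = 0.75·0.5556 / (0.75·0.5556 + 0.4·0.4444) ≈ 0.7009
After 'negative': P(infected) = 0.25·0.7009 / (0.25·0.7009 + 0.6·0.2991) ≈ 0.4941
After 'negative': P(infected) = 0.25·0.4941 / (0.25·0.4941 + 0.6·0.5059) ≈ 0.2892
After 'negative': P(infected) = 0.25·0.2892 / (0.25·0.2892 + 0.6·0.7108) ≈ 0.1450
After 'negative': P(infected) = 0.25·0.1450 / (0.25·0.1450 + 0.6·0.8550) ≈ 0.0660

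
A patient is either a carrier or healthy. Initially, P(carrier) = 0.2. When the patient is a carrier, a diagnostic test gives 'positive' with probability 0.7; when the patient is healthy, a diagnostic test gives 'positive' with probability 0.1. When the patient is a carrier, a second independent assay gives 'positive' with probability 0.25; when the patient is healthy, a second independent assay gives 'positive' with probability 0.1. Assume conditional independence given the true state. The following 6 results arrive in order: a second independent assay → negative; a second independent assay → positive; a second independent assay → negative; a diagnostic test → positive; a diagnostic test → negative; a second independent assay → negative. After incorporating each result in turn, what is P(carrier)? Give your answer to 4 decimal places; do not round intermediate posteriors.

After a second independent assay='negative': P(carrier) = 0.75·0.2000 / (0.75·0.2000 + 0.9·0.8000) ≈ 0.1724
After a second independent assay='positive': P(carrier) = 0.25·0.1724 / (0.25·0.1724 + 0.1·0.8276) ≈ 0.3425
After a second independent assay='negative': P(carrier) = 0.75·0.3425 / (0.75·0.3425 + 0.9·0.6575) ≈ 0.3027
After a diagnostic test='positive': P(carrier) = 0.7·0.3027 / (0.7·0.3027 + 0.1·0.6973) ≈ 0.7524
After a diagnostic test='negative': P(carrier) = 0.3·0.7524 / (0.3·0.7524 + 0.9·0.2476) ≈ 0.5032
After a second independent assay='negative': P(carrier) = 0.75·0.5032 / (0.75·0.5032 + 0.9·0.4968) ≈ 0.4577

0.4577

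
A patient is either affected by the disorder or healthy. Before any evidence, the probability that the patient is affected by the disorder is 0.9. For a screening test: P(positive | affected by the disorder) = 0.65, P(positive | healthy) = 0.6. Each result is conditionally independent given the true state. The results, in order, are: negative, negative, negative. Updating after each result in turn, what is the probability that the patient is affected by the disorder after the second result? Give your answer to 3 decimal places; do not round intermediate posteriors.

After 'negative': P(affected) = 0.35·0.9000 / (0.35·0.9000 + 0.4·0.1000) ≈ 0.8873
After 'negative': P(affected) = 0.35·0.8873 / (0.35·0.8873 + 0.4·0.1127) ≈ 0.8733

0.873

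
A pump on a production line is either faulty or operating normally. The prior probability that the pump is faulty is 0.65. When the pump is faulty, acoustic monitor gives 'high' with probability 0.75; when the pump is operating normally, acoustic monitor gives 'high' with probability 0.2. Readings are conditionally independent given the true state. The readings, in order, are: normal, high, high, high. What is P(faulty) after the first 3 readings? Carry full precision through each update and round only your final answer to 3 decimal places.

0.891

After 'normal': P(faulty) = 0.25·0.6500 / (0.25·0.6500 + 0.8·0.3500) ≈ 0.3672
After 'high': P(faulty) = 0.75·0.3672 / (0.75·0.3672 + 0.2·0.6328) ≈ 0.6852
After 'high': P(faulty) = 0.75·0.6852 / (0.75·0.6852 + 0.2·0.3148) ≈ 0.8908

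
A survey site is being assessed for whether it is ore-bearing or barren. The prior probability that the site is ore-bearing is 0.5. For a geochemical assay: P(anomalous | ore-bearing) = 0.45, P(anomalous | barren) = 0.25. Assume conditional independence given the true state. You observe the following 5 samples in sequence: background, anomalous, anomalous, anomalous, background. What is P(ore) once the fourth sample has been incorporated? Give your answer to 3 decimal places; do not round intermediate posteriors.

0.810

After 'background': P(ore) = 0.55·0.5000 / (0.55·0.5000 + 0.75·0.5000) ≈ 0.4231
After 'anomalous': P(ore) = 0.45·0.4231 / (0.45·0.4231 + 0.25·0.5769) ≈ 0.5690
After 'anomalous': P(ore) = 0.45·0.5690 / (0.45·0.5690 + 0.25·0.4310) ≈ 0.7038
After 'anomalous': P(ore) = 0.45·0.7038 / (0.45·0.7038 + 0.25·0.2962) ≈ 0.8105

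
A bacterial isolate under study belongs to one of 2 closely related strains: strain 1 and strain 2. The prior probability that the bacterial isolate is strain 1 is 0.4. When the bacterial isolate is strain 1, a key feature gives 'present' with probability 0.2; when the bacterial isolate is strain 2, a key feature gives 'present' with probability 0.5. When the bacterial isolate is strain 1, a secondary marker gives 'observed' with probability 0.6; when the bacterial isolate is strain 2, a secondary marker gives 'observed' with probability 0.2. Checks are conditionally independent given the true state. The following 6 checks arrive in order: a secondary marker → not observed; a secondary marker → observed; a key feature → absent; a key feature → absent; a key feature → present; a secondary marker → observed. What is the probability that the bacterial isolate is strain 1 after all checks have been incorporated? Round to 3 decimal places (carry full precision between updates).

0.754

After a secondary marker='not observed': P(strain 1) = 0.4·0.4000 / (0.4·0.4000 + 0.8·0.6000) ≈ 0.2500
After a secondary marker='observed': P(strain 1) = 0.6·0.2500 / (0.6·0.2500 + 0.2·0.7500) ≈ 0.5000
After a key feature='absent': P(strain 1) = 0.8·0.5000 / (0.8·0.5000 + 0.5·0.5000) ≈ 0.6154
After a key feature='absent': P(strain 1) = 0.8·0.6154 / (0.8·0.6154 + 0.5·0.3846) ≈ 0.7191
After a key feature='present': P(strain 1) = 0.2·0.7191 / (0.2·0.7191 + 0.5·0.2809) ≈ 0.5059
After a secondary marker='observed': P(strain 1) = 0.6·0.5059 / (0.6·0.5059 + 0.2·0.4941) ≈ 0.7544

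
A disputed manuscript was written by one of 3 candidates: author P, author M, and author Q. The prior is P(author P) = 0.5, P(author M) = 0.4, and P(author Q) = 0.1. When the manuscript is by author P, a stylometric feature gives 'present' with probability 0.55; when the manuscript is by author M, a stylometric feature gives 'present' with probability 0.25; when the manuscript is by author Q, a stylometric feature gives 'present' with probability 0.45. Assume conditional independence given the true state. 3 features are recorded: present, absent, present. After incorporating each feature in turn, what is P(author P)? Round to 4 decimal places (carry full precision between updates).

Each posterior becomes the prior for the next update.
After 'present': normaliser = 0.55·0.5000 + 0.25·0.4000 + 0.45·0.1000; P(author P) ≈ 0.6548, P(author M) ≈ 0.2381, P(author Q) ≈ 0.1071
After 'absent': normaliser = 0.45·0.6548 + 0.75·0.2381 + 0.55·0.1071; P(author P) ≈ 0.5537, P(author M) ≈ 0.3356, P(author Q) ≈ 0.1107
After 'present': normaliser = 0.55·0.5537 + 0.25·0.3356 + 0.45·0.1107; P(author P) ≈ 0.6949, P(author M) ≈ 0.1914, P(author Q) ≈ 0.1137

0.6949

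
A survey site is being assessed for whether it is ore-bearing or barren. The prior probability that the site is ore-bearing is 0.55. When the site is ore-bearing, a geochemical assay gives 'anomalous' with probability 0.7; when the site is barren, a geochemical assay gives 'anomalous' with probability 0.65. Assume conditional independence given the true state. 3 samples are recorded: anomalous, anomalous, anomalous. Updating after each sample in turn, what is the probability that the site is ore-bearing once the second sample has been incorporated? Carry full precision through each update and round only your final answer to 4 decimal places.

Each posterior becomes the prior for the next update.
After 'anomalous': P(ore) = 0.7·0.5500 / (0.7·0.5500 + 0.65·0.4500) ≈ 0.5683
After 'anomalous': P(ore) = 0.7·0.5683 / (0.7·0.5683 + 0.65·0.4317) ≈ 0.5863

0.5863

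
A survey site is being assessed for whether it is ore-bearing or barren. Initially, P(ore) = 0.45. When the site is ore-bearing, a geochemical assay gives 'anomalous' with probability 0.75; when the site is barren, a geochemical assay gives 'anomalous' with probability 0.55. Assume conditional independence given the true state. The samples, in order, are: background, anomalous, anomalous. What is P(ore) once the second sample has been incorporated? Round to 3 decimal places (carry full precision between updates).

0.383

After 'background': P(ore) = 0.25·0.4500 / (0.25·0.4500 + 0.45·0.5500) ≈ 0.3125
After 'anomalous': P(ore) = 0.75·0.3125 / (0.75·0.3125 + 0.55·0.6875) ≈ 0.3827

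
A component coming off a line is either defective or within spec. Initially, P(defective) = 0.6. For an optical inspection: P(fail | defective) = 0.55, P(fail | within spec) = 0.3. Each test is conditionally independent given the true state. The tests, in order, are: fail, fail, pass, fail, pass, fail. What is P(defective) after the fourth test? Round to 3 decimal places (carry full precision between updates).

0.856

After 'fail': P(defective) = 0.55·0.6000 / (0.55·0.6000 + 0.3·0.4000) ≈ 0.7333
After 'fail': P(defective) = 0.55·0.7333 / (0.55·0.7333 + 0.3·0.2667) ≈ 0.8345
After 'pass': P(defective) = 0.45·0.8345 / (0.45·0.8345 + 0.7·0.1655) ≈ 0.7642
After 'fail': P(defective) = 0.55·0.7642 / (0.55·0.7642 + 0.3·0.2358) ≈ 0.8559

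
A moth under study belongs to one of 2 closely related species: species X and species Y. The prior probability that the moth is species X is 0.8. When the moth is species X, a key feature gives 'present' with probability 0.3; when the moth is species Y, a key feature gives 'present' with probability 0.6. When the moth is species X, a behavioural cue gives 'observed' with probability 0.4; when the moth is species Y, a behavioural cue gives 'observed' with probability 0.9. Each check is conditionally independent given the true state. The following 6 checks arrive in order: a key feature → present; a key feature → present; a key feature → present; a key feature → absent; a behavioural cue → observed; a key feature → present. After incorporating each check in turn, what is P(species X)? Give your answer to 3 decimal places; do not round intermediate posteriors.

After a key feature='present': P(species X) = 0.3·0.8000 / (0.3·0.8000 + 0.6·0.2000) ≈ 0.6667
After a key feature='present': P(species X) = 0.3·0.6667 / (0.3·0.6667 + 0.6·0.3333) ≈ 0.5000
After a key feature='present': P(species X) = 0.3·0.5000 / (0.3·0.5000 + 0.6·0.5000) ≈ 0.3333
After a key feature='absent': P(species X) = 0.7·0.3333 / (0.7·0.3333 + 0.4·0.6667) ≈ 0.4667
After a behavioural cue='observed': P(species X) = 0.4·0.4667 / (0.4·0.4667 + 0.9·0.5333) ≈ 0.2800
After a key feature='present': P(species X) = 0.3·0.2800 / (0.3·0.2800 + 0.6·0.7200) ≈ 0.1628

0.163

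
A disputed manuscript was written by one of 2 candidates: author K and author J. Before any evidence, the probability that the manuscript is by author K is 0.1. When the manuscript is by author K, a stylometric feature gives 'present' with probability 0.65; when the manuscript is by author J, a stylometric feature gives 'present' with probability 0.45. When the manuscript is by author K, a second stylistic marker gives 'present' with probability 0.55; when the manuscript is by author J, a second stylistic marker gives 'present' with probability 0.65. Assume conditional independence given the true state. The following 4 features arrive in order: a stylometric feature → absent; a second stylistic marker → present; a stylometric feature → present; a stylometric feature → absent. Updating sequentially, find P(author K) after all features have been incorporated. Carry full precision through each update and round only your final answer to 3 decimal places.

After a stylometric feature='absent': P(author K) = 0.35·0.1000 / (0.35·0.1000 + 0.55·0.9000) ≈ 0.0660
After a second stylistic marker='present': P(author K) = 0.55·0.0660 / (0.55·0.0660 + 0.65·0.9340) ≈ 0.0565
After a stylometric feature='present': P(author K) = 0.65·0.0565 / (0.65·0.0565 + 0.45·0.9435) ≈ 0.0795
After a stylometric feature='absent': P(author K) = 0.35·0.0795 / (0.35·0.0795 + 0.55·0.9205) ≈ 0.0521

0.052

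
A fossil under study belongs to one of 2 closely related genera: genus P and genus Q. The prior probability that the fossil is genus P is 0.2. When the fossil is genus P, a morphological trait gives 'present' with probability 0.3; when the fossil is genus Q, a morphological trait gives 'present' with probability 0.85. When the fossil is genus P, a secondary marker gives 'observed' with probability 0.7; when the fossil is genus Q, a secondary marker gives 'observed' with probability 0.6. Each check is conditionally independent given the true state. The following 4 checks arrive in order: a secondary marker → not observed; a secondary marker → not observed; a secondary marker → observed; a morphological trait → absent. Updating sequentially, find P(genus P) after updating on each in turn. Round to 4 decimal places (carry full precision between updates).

After a secondary marker='not observed': P(genus P) = 0.3·0.2000 / (0.3·0.2000 + 0.4·0.8000) ≈ 0.1579
After a secondary marker='not observed': P(genus P) = 0.3·0.1579 / (0.3·0.1579 + 0.4·0.8421) ≈ 0.1233
After a secondary marker='observed': P(genus P) = 0.7·0.1233 / (0.7·0.1233 + 0.6·0.8767) ≈ 0.1409
After a morphological trait='absent': P(genus P) = 0.7·0.1409 / (0.7·0.1409 + 0.15·0.8591) ≈ 0.4336

0.4336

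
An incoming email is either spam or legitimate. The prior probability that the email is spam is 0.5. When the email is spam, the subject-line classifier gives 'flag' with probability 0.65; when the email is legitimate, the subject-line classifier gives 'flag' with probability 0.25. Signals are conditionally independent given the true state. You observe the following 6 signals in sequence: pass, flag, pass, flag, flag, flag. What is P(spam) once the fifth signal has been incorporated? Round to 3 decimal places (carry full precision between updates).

0.793

Each posterior becomes the prior for the next update.
After 'pass': P(spam) = 0.35·0.5000 / (0.35·0.5000 + 0.75·0.5000) ≈ 0.3182
After 'flag': P(spam) = 0.65·0.3182 / (0.65·0.3182 + 0.25·0.6818) ≈ 0.5482
After 'pass': P(spam) = 0.35·0.5482 / (0.35·0.5482 + 0.75·0.4518) ≈ 0.3615
After 'flag': P(spam) = 0.65·0.3615 / (0.65·0.3615 + 0.25·0.6385) ≈ 0.5955
After 'flag': P(spam) = 0.65·0.5955 / (0.65·0.5955 + 0.25·0.4045) ≈ 0.7929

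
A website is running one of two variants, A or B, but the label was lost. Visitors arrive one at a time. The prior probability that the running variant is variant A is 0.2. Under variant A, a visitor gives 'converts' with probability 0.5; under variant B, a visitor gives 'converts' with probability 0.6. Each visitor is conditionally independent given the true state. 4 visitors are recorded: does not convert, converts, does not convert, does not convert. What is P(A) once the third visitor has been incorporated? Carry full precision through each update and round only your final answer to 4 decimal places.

After 'does not convert': P(A) = 0.5·0.2000 / (0.5·0.2000 + 0.4·0.8000) ≈ 0.2381
After 'converts': P(A) = 0.5·0.2381 / (0.5·0.2381 + 0.6·0.7619) ≈ 0.2066
After 'does not convert': P(A) = 0.5·0.2066 / (0.5·0.2066 + 0.4·0.7934) ≈ 0.2456

0.2456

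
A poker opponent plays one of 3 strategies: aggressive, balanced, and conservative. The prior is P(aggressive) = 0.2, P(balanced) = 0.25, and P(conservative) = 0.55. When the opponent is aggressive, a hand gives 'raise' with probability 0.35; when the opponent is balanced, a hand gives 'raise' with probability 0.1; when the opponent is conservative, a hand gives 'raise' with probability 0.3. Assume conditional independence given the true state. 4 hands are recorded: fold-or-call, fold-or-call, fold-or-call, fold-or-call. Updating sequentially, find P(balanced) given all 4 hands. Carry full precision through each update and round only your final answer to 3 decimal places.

0.494

Apply Bayes' rule sequentially, carrying P(balanced) forward.
After 'fold-or-call': normaliser = 0.65·0.2000 + 0.9·0.2500 + 0.7·0.5500; P(aggressive) ≈ 0.1757, P(balanced) ≈ 0.3041, P(conservative) ≈ 0.5203
After 'fold-or-call': normaliser = 0.65·0.1757 + 0.9·0.3041 + 0.7·0.5203; P(aggressive) ≈ 0.1518, P(balanced) ≈ 0.3639, P(conservative) ≈ 0.4843
After 'fold-or-call': normaliser = 0.65·0.1518 + 0.9·0.3639 + 0.7·0.4843; P(aggressive) ≈ 0.1290, P(balanced) ≈ 0.4280, P(conservative) ≈ 0.4430
After 'fold-or-call': normaliser = 0.65·0.1290 + 0.9·0.4280 + 0.7·0.4430; P(aggressive) ≈ 0.1076, P(balanced) ≈ 0.4944, P(conservative) ≈ 0.3980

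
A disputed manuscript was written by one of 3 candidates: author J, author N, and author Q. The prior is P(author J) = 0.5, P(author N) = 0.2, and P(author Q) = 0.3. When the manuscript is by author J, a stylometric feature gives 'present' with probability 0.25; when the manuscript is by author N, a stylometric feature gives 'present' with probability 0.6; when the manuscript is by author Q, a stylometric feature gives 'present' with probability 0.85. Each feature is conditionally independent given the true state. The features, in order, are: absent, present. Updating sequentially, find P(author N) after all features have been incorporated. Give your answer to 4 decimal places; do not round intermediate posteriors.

0.2667

After 'absent': normaliser = 0.75·0.5000 + 0.4·0.2000 + 0.15·0.3000; P(author J) ≈ 0.7500, P(author N) ≈ 0.1600, P(author Q) ≈ 0.0900
After 'present': normaliser = 0.25·0.7500 + 0.6·0.1600 + 0.85·0.0900; P(author J) ≈ 0.5208, P(author N) ≈ 0.2667, P(author Q) ≈ 0.2125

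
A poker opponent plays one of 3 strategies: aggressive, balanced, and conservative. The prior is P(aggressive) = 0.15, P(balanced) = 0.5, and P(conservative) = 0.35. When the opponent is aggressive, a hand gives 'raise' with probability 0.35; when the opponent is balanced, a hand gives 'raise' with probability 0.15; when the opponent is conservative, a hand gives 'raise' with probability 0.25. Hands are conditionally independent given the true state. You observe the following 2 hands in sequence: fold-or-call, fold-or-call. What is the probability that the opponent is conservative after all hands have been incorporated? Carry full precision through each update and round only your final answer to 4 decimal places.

Each posterior becomes the prior for the next update.
After 'fold-or-call': normaliser = 0.65·0.1500 + 0.85·0.5000 + 0.75·0.3500; P(aggressive) ≈ 0.1242, P(balanced) ≈ 0.5414, P(conservative) ≈ 0.3344
After 'fold-or-call': normaliser = 0.65·0.1242 + 0.85·0.5414 + 0.75·0.3344; P(aggressive) ≈ 0.1020, P(balanced) ≈ 0.5813, P(conservative) ≈ 0.3168

0.3168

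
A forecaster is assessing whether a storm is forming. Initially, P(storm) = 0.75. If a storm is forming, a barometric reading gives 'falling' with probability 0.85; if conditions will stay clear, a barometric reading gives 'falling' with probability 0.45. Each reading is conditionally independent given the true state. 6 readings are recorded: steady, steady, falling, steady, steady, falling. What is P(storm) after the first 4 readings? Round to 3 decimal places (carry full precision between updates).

0.103

After 'steady': P(storm) = 0.15·0.7500 / (0.15·0.7500 + 0.55·0.2500) ≈ 0.4500
After 'steady': P(storm) = 0.15·0.4500 / (0.15·0.4500 + 0.55·0.5500) ≈ 0.1824
After 'falling': P(storm) = 0.85·0.1824 / (0.85·0.1824 + 0.45·0.8176) ≈ 0.2965
After 'steady': P(storm) = 0.15·0.2965 / (0.15·0.2965 + 0.55·0.7035) ≈ 0.1031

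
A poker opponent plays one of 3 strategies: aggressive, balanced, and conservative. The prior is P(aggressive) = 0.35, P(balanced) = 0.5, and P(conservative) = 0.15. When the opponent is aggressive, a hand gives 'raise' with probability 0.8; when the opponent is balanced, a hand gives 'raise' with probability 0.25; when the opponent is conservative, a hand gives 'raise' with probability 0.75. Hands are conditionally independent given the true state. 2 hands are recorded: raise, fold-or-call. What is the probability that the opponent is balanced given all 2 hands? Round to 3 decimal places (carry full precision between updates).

0.527

After 'raise': normaliser = 0.8·0.3500 + 0.25·0.5000 + 0.75·0.1500; P(aggressive) ≈ 0.5411, P(balanced) ≈ 0.2415, P(conservative) ≈ 0.2174
After 'fold-or-call': normaliser = 0.2·0.5411 + 0.75·0.2415 + 0.25·0.2174; P(aggressive) ≈ 0.3148, P(balanced) ≈ 0.5271, P(conservative) ≈ 0.1581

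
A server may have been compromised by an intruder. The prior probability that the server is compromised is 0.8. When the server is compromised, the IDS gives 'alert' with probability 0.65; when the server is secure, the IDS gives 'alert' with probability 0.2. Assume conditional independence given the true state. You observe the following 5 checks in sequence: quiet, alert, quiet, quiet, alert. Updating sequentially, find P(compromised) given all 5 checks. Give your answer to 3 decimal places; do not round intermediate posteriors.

After 'quiet': P(compromised) = 0.35·0.8000 / (0.35·0.8000 + 0.8·0.2000) ≈ 0.6364
After 'alert': P(compromised) = 0.65·0.6364 / (0.65·0.6364 + 0.2·0.3636) ≈ 0.8505
After 'quiet': P(compromised) = 0.35·0.8505 / (0.35·0.8505 + 0.8·0.1495) ≈ 0.7133
After 'quiet': P(compromised) = 0.35·0.7133 / (0.35·0.7133 + 0.8·0.2867) ≈ 0.5212
After 'alert': P(compromised) = 0.65·0.5212 / (0.65·0.5212 + 0.2·0.4788) ≈ 0.7796

0.780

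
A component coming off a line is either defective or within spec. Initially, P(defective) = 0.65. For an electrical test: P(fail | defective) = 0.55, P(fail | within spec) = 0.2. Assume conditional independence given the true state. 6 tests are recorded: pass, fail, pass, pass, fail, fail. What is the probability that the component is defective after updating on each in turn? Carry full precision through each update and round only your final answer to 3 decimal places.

0.873

After 'pass': P(defective) = 0.45·0.6500 / (0.45·0.6500 + 0.8·0.3500) ≈ 0.5109
After 'fail': P(defective) = 0.55·0.5109 / (0.55·0.5109 + 0.2·0.4891) ≈ 0.7418
After 'pass': P(defective) = 0.45·0.7418 / (0.45·0.7418 + 0.8·0.2582) ≈ 0.6177
After 'pass': P(defective) = 0.45·0.6177 / (0.45·0.6177 + 0.8·0.3823) ≈ 0.4762
After 'fail': P(defective) = 0.55·0.4762 / (0.55·0.4762 + 0.2·0.5238) ≈ 0.7143
After 'fail': P(defective) = 0.55·0.7143 / (0.55·0.7143 + 0.2·0.2857) ≈ 0.8730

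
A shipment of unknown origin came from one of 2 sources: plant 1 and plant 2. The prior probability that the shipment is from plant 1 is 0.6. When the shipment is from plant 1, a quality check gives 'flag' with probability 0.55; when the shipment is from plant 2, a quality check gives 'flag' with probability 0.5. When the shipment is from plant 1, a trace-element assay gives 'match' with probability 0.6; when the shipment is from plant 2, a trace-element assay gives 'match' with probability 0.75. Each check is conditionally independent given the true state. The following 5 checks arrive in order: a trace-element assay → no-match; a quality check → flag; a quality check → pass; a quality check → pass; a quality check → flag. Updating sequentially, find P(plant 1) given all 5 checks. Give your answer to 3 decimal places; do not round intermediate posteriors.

0.702

Each posterior becomes the prior for the next update.
After a trace-element assay='no-match': P(plant 1) = 0.4·0.6000 / (0.4·0.6000 + 0.25·0.4000) ≈ 0.7059
After a quality check='flag': P(plant 1) = 0.55·0.7059 / (0.55·0.7059 + 0.5·0.2941) ≈ 0.7253
After a quality check='pass': P(plant 1) = 0.45·0.7253 / (0.45·0.7253 + 0.5·0.2747) ≈ 0.7038
After a quality check='pass': P(plant 1) = 0.45·0.7038 / (0.45·0.7038 + 0.5·0.2962) ≈ 0.6814
After a quality check='flag': P(plant 1) = 0.55·0.6814 / (0.55·0.6814 + 0.5·0.3186) ≈ 0.7017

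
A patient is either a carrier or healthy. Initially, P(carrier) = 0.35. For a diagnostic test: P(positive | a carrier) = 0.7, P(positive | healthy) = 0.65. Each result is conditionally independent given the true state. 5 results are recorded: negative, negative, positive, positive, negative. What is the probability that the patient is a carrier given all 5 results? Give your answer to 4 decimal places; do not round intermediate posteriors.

0.2823

After 'negative': P(carrier) = 0.3·0.3500 / (0.3·0.3500 + 0.35·0.6500) ≈ 0.3158
After 'negative': P(carrier) = 0.3·0.3158 / (0.3·0.3158 + 0.35·0.6842) ≈ 0.2835
After 'positive': P(carrier) = 0.7·0.2835 / (0.7·0.2835 + 0.65·0.7165) ≈ 0.2988
After 'positive': P(carrier) = 0.7·0.2988 / (0.7·0.2988 + 0.65·0.7012) ≈ 0.3145
After 'negative': P(carrier) = 0.3·0.3145 / (0.3·0.3145 + 0.35·0.6855) ≈ 0.2823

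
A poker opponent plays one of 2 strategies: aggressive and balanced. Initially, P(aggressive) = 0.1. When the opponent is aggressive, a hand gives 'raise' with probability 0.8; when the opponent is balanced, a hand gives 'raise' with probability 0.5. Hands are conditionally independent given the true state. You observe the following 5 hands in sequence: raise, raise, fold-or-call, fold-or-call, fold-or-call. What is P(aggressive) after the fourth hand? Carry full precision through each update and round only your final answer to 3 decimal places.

0.044

After 'raise': P(aggressive) = 0.8·0.1000 / (0.8·0.1000 + 0.5·0.9000) ≈ 0.1509
After 'raise': P(aggressive) = 0.8·0.1509 / (0.8·0.1509 + 0.5·0.8491) ≈ 0.2215
After 'fold-or-call': P(aggressive) = 0.2·0.2215 / (0.2·0.2215 + 0.5·0.7785) ≈ 0.1022
After 'fold-or-call': P(aggressive) = 0.2·0.1022 / (0.2·0.1022 + 0.5·0.8978) ≈ 0.0435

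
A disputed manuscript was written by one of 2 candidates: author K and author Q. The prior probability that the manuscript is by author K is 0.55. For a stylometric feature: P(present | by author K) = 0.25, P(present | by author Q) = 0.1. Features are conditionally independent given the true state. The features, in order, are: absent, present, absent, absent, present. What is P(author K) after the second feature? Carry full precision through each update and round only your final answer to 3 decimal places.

0.718

After 'absent': P(author K) = 0.75·0.5500 / (0.75·0.5500 + 0.9·0.4500) ≈ 0.5046
After 'present': P(author K) = 0.25·0.5046 / (0.25·0.5046 + 0.1·0.4954) ≈ 0.7180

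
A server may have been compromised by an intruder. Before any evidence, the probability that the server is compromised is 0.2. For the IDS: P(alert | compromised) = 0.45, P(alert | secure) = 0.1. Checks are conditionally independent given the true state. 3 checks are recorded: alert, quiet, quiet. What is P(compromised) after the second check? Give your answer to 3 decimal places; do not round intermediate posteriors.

0.407

After 'alert': P(compromised) = 0.45·0.2000 / (0.45·0.2000 + 0.1·0.8000) ≈ 0.5294
After 'quiet': P(compromised) = 0.55·0.5294 / (0.55·0.5294 + 0.9·0.4706) ≈ 0.4074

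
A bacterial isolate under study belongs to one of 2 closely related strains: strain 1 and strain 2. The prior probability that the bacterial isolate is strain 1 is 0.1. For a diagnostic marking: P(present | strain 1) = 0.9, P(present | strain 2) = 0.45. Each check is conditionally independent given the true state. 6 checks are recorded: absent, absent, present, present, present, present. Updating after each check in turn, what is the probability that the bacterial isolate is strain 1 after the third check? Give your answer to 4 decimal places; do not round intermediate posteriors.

After 'absent': P(strain 1) = 0.1·0.1000 / (0.1·0.1000 + 0.55·0.9000) ≈ 0.0198
After 'absent': P(strain 1) = 0.1·0.0198 / (0.1·0.0198 + 0.55·0.9802) ≈ 0.0037
After 'present': P(strain 1) = 0.9·0.0037 / (0.9·0.0037 + 0.45·0.9963) ≈ 0.0073

0.0073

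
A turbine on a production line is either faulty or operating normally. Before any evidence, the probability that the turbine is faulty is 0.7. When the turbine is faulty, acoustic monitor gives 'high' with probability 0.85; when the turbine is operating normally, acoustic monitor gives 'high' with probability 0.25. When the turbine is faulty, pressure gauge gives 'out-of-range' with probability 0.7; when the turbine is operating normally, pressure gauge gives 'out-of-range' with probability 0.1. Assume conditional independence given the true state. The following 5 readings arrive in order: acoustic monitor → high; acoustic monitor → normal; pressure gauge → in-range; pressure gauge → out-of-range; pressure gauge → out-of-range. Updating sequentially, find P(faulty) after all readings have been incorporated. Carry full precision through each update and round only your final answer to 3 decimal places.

Apply Bayes' rule sequentially, carrying P(faulty) forward.
After acoustic monitor='high': P(faulty) = 0.85·0.7000 / (0.85·0.7000 + 0.25·0.3000) ≈ 0.8881
After acoustic monitor='normal': P(faulty) = 0.15·0.8881 / (0.15·0.8881 + 0.75·0.1119) ≈ 0.6134
After pressure gauge='in-range': P(faulty) = 0.3·0.6134 / (0.3·0.6134 + 0.9·0.3866) ≈ 0.3459
After pressure gauge='out-of-range': P(faulty) = 0.7·0.3459 / (0.7·0.3459 + 0.1·0.6541) ≈ 0.7873
After pressure gauge='out-of-range': P(faulty) = 0.7·0.7873 / (0.7·0.7873 + 0.1·0.2127) ≈ 0.9628

0.963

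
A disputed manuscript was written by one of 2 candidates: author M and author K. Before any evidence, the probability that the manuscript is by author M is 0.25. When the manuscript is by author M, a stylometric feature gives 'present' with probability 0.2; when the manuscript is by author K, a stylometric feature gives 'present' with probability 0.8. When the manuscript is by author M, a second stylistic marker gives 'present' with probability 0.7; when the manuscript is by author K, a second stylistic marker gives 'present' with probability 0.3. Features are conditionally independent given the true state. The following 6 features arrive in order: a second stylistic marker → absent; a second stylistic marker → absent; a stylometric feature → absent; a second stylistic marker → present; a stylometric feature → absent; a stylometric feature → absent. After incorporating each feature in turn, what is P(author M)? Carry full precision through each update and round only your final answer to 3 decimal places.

After a second stylistic marker='absent': P(author M) = 0.3·0.2500 / (0.3·0.2500 + 0.7·0.7500) ≈ 0.1250
After a second stylistic marker='absent': P(author M) = 0.3·0.1250 / (0.3·0.1250 + 0.7·0.8750) ≈ 0.0577
After a stylometric feature='absent': P(author M) = 0.8·0.0577 / (0.8·0.0577 + 0.2·0.9423) ≈ 0.1967
After a second stylistic marker='present': P(author M) = 0.7·0.1967 / (0.7·0.1967 + 0.3·0.8033) ≈ 0.3636
After a stylometric feature='absent': P(author M) = 0.8·0.3636 / (0.8·0.3636 + 0.2·0.6364) ≈ 0.6957
After a stylometric feature='absent': P(author M) = 0.8·0.6957 / (0.8·0.6957 + 0.2·0.3043) ≈ 0.9014

0.901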